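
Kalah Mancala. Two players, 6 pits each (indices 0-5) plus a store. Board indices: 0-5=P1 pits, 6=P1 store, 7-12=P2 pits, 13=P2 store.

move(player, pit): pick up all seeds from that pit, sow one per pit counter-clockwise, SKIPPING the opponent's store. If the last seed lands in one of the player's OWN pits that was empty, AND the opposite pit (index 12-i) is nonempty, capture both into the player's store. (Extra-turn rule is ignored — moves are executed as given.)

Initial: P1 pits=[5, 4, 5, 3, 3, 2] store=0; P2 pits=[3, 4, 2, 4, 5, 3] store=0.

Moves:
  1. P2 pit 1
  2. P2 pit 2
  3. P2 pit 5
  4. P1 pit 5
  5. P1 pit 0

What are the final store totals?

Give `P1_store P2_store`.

Answer: 2 1

Derivation:
Move 1: P2 pit1 -> P1=[5,4,5,3,3,2](0) P2=[3,0,3,5,6,4](0)
Move 2: P2 pit2 -> P1=[5,4,5,3,3,2](0) P2=[3,0,0,6,7,5](0)
Move 3: P2 pit5 -> P1=[6,5,6,4,3,2](0) P2=[3,0,0,6,7,0](1)
Move 4: P1 pit5 -> P1=[6,5,6,4,3,0](1) P2=[4,0,0,6,7,0](1)
Move 5: P1 pit0 -> P1=[0,6,7,5,4,1](2) P2=[4,0,0,6,7,0](1)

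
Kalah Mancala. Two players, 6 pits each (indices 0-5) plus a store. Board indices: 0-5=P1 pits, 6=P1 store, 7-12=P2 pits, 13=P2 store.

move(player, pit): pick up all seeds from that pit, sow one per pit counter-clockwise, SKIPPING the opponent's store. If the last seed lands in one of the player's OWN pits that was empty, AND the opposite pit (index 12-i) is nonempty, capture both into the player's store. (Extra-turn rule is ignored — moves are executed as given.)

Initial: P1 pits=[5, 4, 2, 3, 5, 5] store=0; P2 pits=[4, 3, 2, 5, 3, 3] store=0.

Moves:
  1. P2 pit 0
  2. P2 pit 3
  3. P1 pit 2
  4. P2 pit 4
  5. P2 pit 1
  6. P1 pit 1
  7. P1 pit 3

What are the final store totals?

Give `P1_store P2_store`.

Answer: 2 2

Derivation:
Move 1: P2 pit0 -> P1=[5,4,2,3,5,5](0) P2=[0,4,3,6,4,3](0)
Move 2: P2 pit3 -> P1=[6,5,3,3,5,5](0) P2=[0,4,3,0,5,4](1)
Move 3: P1 pit2 -> P1=[6,5,0,4,6,6](0) P2=[0,4,3,0,5,4](1)
Move 4: P2 pit4 -> P1=[7,6,1,4,6,6](0) P2=[0,4,3,0,0,5](2)
Move 5: P2 pit1 -> P1=[7,6,1,4,6,6](0) P2=[0,0,4,1,1,6](2)
Move 6: P1 pit1 -> P1=[7,0,2,5,7,7](1) P2=[1,0,4,1,1,6](2)
Move 7: P1 pit3 -> P1=[7,0,2,0,8,8](2) P2=[2,1,4,1,1,6](2)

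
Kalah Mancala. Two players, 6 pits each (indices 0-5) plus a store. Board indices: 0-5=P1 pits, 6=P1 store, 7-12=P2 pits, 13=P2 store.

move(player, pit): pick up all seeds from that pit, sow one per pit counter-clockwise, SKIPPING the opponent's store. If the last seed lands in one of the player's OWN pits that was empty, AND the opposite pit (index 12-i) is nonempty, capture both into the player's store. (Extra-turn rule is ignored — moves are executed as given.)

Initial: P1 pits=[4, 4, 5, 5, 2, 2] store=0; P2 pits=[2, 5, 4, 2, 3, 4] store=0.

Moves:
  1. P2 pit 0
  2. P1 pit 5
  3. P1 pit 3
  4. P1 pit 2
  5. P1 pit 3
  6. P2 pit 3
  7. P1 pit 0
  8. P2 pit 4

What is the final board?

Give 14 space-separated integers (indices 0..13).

Move 1: P2 pit0 -> P1=[4,4,5,5,2,2](0) P2=[0,6,5,2,3,4](0)
Move 2: P1 pit5 -> P1=[4,4,5,5,2,0](1) P2=[1,6,5,2,3,4](0)
Move 3: P1 pit3 -> P1=[4,4,5,0,3,1](2) P2=[2,7,5,2,3,4](0)
Move 4: P1 pit2 -> P1=[4,4,0,1,4,2](3) P2=[3,7,5,2,3,4](0)
Move 5: P1 pit3 -> P1=[4,4,0,0,5,2](3) P2=[3,7,5,2,3,4](0)
Move 6: P2 pit3 -> P1=[4,4,0,0,5,2](3) P2=[3,7,5,0,4,5](0)
Move 7: P1 pit0 -> P1=[0,5,1,1,6,2](3) P2=[3,7,5,0,4,5](0)
Move 8: P2 pit4 -> P1=[1,6,1,1,6,2](3) P2=[3,7,5,0,0,6](1)

Answer: 1 6 1 1 6 2 3 3 7 5 0 0 6 1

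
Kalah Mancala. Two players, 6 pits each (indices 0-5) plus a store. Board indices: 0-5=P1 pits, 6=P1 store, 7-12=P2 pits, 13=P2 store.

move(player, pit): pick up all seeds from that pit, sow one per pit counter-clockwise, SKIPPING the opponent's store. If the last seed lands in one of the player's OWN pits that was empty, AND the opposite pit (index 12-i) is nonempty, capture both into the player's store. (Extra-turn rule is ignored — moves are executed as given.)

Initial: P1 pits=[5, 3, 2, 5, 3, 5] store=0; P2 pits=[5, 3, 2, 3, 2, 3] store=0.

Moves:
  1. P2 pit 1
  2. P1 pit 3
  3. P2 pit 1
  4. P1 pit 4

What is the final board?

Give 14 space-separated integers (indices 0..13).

Move 1: P2 pit1 -> P1=[5,3,2,5,3,5](0) P2=[5,0,3,4,3,3](0)
Move 2: P1 pit3 -> P1=[5,3,2,0,4,6](1) P2=[6,1,3,4,3,3](0)
Move 3: P2 pit1 -> P1=[5,3,2,0,4,6](1) P2=[6,0,4,4,3,3](0)
Move 4: P1 pit4 -> P1=[5,3,2,0,0,7](2) P2=[7,1,4,4,3,3](0)

Answer: 5 3 2 0 0 7 2 7 1 4 4 3 3 0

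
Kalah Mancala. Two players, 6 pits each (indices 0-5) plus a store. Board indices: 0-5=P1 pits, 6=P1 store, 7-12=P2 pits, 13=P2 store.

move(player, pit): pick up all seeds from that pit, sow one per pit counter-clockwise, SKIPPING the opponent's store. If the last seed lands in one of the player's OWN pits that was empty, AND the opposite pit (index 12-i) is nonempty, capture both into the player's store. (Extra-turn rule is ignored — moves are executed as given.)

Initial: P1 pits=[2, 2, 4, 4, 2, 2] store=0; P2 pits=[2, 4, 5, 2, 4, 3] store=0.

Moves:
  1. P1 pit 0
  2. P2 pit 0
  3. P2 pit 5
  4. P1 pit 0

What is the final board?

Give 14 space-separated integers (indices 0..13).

Answer: 0 5 5 4 2 2 0 0 5 6 2 4 0 1

Derivation:
Move 1: P1 pit0 -> P1=[0,3,5,4,2,2](0) P2=[2,4,5,2,4,3](0)
Move 2: P2 pit0 -> P1=[0,3,5,4,2,2](0) P2=[0,5,6,2,4,3](0)
Move 3: P2 pit5 -> P1=[1,4,5,4,2,2](0) P2=[0,5,6,2,4,0](1)
Move 4: P1 pit0 -> P1=[0,5,5,4,2,2](0) P2=[0,5,6,2,4,0](1)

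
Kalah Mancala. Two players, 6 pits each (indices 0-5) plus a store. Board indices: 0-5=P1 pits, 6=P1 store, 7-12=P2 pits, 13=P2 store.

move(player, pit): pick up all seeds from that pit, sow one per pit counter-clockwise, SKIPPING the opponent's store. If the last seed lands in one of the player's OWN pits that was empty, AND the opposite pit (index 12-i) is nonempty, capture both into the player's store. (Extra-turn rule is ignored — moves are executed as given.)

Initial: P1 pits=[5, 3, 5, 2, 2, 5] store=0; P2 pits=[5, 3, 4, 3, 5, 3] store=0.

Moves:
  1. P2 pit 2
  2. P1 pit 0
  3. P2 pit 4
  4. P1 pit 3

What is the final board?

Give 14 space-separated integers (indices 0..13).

Move 1: P2 pit2 -> P1=[5,3,5,2,2,5](0) P2=[5,3,0,4,6,4](1)
Move 2: P1 pit0 -> P1=[0,4,6,3,3,6](0) P2=[5,3,0,4,6,4](1)
Move 3: P2 pit4 -> P1=[1,5,7,4,3,6](0) P2=[5,3,0,4,0,5](2)
Move 4: P1 pit3 -> P1=[1,5,7,0,4,7](1) P2=[6,3,0,4,0,5](2)

Answer: 1 5 7 0 4 7 1 6 3 0 4 0 5 2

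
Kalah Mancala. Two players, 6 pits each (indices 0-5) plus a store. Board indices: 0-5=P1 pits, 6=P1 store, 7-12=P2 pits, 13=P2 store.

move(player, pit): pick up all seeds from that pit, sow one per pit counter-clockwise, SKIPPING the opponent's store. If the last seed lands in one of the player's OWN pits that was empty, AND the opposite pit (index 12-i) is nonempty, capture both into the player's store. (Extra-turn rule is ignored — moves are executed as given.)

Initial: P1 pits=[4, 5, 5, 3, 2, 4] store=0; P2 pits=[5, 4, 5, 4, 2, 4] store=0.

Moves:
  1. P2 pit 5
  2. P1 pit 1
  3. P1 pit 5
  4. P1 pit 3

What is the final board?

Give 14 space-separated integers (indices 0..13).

Answer: 5 0 7 0 4 1 3 8 5 6 5 2 0 1

Derivation:
Move 1: P2 pit5 -> P1=[5,6,6,3,2,4](0) P2=[5,4,5,4,2,0](1)
Move 2: P1 pit1 -> P1=[5,0,7,4,3,5](1) P2=[6,4,5,4,2,0](1)
Move 3: P1 pit5 -> P1=[5,0,7,4,3,0](2) P2=[7,5,6,5,2,0](1)
Move 4: P1 pit3 -> P1=[5,0,7,0,4,1](3) P2=[8,5,6,5,2,0](1)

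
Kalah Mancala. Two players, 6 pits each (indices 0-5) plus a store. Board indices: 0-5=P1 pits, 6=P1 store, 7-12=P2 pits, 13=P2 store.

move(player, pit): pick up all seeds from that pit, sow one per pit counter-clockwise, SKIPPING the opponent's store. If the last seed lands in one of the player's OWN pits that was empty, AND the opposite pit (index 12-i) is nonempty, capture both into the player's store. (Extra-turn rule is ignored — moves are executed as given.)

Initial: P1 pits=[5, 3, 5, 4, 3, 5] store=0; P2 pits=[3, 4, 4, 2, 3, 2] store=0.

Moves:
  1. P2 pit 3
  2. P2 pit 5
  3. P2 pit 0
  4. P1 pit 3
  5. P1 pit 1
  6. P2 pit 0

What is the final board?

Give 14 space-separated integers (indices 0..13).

Move 1: P2 pit3 -> P1=[5,3,5,4,3,5](0) P2=[3,4,4,0,4,3](0)
Move 2: P2 pit5 -> P1=[6,4,5,4,3,5](0) P2=[3,4,4,0,4,0](1)
Move 3: P2 pit0 -> P1=[6,4,0,4,3,5](0) P2=[0,5,5,0,4,0](7)
Move 4: P1 pit3 -> P1=[6,4,0,0,4,6](1) P2=[1,5,5,0,4,0](7)
Move 5: P1 pit1 -> P1=[6,0,1,1,5,7](1) P2=[1,5,5,0,4,0](7)
Move 6: P2 pit0 -> P1=[6,0,1,1,5,7](1) P2=[0,6,5,0,4,0](7)

Answer: 6 0 1 1 5 7 1 0 6 5 0 4 0 7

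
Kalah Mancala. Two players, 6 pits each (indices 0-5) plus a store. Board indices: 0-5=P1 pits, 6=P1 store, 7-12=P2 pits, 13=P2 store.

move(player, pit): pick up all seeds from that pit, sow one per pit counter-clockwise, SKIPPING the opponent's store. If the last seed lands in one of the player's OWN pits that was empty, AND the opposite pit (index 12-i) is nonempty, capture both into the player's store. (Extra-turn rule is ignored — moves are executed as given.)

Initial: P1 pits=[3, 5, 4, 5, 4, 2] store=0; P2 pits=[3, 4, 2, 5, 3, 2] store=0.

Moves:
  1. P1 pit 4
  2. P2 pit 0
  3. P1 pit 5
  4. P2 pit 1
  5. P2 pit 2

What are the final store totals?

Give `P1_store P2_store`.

Move 1: P1 pit4 -> P1=[3,5,4,5,0,3](1) P2=[4,5,2,5,3,2](0)
Move 2: P2 pit0 -> P1=[3,5,4,5,0,3](1) P2=[0,6,3,6,4,2](0)
Move 3: P1 pit5 -> P1=[3,5,4,5,0,0](2) P2=[1,7,3,6,4,2](0)
Move 4: P2 pit1 -> P1=[4,6,4,5,0,0](2) P2=[1,0,4,7,5,3](1)
Move 5: P2 pit2 -> P1=[4,6,4,5,0,0](2) P2=[1,0,0,8,6,4](2)

Answer: 2 2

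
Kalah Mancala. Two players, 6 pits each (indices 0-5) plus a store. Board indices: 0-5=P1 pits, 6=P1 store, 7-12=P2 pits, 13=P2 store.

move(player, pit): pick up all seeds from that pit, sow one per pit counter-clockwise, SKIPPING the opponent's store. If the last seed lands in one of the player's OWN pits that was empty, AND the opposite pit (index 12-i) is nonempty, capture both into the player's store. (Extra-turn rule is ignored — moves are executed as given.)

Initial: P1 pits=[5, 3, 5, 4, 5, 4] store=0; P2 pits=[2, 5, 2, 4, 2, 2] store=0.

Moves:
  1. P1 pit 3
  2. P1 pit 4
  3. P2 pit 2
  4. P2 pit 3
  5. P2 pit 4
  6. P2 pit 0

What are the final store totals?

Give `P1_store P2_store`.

Move 1: P1 pit3 -> P1=[5,3,5,0,6,5](1) P2=[3,5,2,4,2,2](0)
Move 2: P1 pit4 -> P1=[5,3,5,0,0,6](2) P2=[4,6,3,5,2,2](0)
Move 3: P2 pit2 -> P1=[5,3,5,0,0,6](2) P2=[4,6,0,6,3,3](0)
Move 4: P2 pit3 -> P1=[6,4,6,0,0,6](2) P2=[4,6,0,0,4,4](1)
Move 5: P2 pit4 -> P1=[7,5,6,0,0,6](2) P2=[4,6,0,0,0,5](2)
Move 6: P2 pit0 -> P1=[7,0,6,0,0,6](2) P2=[0,7,1,1,0,5](8)

Answer: 2 8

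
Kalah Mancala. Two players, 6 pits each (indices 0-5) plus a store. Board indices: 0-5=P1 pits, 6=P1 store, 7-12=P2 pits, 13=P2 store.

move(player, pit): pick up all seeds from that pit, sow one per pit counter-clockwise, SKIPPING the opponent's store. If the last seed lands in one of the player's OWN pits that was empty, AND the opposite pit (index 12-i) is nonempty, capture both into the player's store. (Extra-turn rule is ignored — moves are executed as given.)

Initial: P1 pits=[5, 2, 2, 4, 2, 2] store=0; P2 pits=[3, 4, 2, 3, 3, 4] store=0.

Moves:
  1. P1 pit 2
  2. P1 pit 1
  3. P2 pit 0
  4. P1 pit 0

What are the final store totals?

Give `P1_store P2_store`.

Answer: 0 0

Derivation:
Move 1: P1 pit2 -> P1=[5,2,0,5,3,2](0) P2=[3,4,2,3,3,4](0)
Move 2: P1 pit1 -> P1=[5,0,1,6,3,2](0) P2=[3,4,2,3,3,4](0)
Move 3: P2 pit0 -> P1=[5,0,1,6,3,2](0) P2=[0,5,3,4,3,4](0)
Move 4: P1 pit0 -> P1=[0,1,2,7,4,3](0) P2=[0,5,3,4,3,4](0)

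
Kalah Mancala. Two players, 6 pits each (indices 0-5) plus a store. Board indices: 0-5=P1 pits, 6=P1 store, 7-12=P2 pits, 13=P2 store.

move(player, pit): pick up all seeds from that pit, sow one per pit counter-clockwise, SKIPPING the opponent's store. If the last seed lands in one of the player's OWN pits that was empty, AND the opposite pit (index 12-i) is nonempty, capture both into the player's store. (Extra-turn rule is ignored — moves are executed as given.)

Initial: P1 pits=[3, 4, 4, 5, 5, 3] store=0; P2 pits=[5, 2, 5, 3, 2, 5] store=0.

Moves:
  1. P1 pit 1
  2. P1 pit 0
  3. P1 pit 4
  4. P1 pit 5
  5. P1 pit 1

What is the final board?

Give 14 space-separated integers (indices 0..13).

Answer: 0 0 7 7 0 0 2 7 4 7 5 2 5 0

Derivation:
Move 1: P1 pit1 -> P1=[3,0,5,6,6,4](0) P2=[5,2,5,3,2,5](0)
Move 2: P1 pit0 -> P1=[0,1,6,7,6,4](0) P2=[5,2,5,3,2,5](0)
Move 3: P1 pit4 -> P1=[0,1,6,7,0,5](1) P2=[6,3,6,4,2,5](0)
Move 4: P1 pit5 -> P1=[0,1,6,7,0,0](2) P2=[7,4,7,5,2,5](0)
Move 5: P1 pit1 -> P1=[0,0,7,7,0,0](2) P2=[7,4,7,5,2,5](0)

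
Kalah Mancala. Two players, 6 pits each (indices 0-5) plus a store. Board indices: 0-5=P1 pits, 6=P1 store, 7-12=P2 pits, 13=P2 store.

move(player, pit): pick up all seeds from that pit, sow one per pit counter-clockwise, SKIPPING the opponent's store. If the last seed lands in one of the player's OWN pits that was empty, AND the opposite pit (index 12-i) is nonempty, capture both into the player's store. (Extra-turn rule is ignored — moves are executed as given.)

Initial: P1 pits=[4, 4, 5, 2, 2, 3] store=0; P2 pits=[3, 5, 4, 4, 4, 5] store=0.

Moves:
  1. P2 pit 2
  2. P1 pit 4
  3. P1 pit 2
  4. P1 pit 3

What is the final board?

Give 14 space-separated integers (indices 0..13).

Move 1: P2 pit2 -> P1=[4,4,5,2,2,3](0) P2=[3,5,0,5,5,6](1)
Move 2: P1 pit4 -> P1=[4,4,5,2,0,4](1) P2=[3,5,0,5,5,6](1)
Move 3: P1 pit2 -> P1=[4,4,0,3,1,5](2) P2=[4,5,0,5,5,6](1)
Move 4: P1 pit3 -> P1=[4,4,0,0,2,6](3) P2=[4,5,0,5,5,6](1)

Answer: 4 4 0 0 2 6 3 4 5 0 5 5 6 1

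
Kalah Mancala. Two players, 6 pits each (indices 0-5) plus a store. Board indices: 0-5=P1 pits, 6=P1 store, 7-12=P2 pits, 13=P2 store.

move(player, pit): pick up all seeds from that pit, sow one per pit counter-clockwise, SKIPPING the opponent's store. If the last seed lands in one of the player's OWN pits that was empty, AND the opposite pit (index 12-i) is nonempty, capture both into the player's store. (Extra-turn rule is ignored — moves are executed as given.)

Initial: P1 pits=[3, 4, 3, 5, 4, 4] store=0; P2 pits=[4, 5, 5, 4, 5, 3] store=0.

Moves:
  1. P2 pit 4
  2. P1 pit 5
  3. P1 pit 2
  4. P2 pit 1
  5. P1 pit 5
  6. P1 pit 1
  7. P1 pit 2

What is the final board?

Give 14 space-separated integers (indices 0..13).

Move 1: P2 pit4 -> P1=[4,5,4,5,4,4](0) P2=[4,5,5,4,0,4](1)
Move 2: P1 pit5 -> P1=[4,5,4,5,4,0](1) P2=[5,6,6,4,0,4](1)
Move 3: P1 pit2 -> P1=[4,5,0,6,5,1](2) P2=[5,6,6,4,0,4](1)
Move 4: P2 pit1 -> P1=[5,5,0,6,5,1](2) P2=[5,0,7,5,1,5](2)
Move 5: P1 pit5 -> P1=[5,5,0,6,5,0](3) P2=[5,0,7,5,1,5](2)
Move 6: P1 pit1 -> P1=[5,0,1,7,6,1](4) P2=[5,0,7,5,1,5](2)
Move 7: P1 pit2 -> P1=[5,0,0,8,6,1](4) P2=[5,0,7,5,1,5](2)

Answer: 5 0 0 8 6 1 4 5 0 7 5 1 5 2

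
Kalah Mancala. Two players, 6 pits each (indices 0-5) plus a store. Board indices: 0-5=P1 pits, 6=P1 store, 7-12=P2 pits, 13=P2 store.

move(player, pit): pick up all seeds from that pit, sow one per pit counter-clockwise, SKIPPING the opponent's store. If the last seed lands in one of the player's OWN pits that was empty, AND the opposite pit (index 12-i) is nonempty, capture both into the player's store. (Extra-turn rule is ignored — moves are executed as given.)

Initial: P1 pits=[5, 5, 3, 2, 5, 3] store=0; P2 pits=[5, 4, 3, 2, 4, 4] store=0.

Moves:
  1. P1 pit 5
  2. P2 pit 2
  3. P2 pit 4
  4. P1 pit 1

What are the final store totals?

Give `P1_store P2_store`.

Answer: 2 1

Derivation:
Move 1: P1 pit5 -> P1=[5,5,3,2,5,0](1) P2=[6,5,3,2,4,4](0)
Move 2: P2 pit2 -> P1=[5,5,3,2,5,0](1) P2=[6,5,0,3,5,5](0)
Move 3: P2 pit4 -> P1=[6,6,4,2,5,0](1) P2=[6,5,0,3,0,6](1)
Move 4: P1 pit1 -> P1=[6,0,5,3,6,1](2) P2=[7,5,0,3,0,6](1)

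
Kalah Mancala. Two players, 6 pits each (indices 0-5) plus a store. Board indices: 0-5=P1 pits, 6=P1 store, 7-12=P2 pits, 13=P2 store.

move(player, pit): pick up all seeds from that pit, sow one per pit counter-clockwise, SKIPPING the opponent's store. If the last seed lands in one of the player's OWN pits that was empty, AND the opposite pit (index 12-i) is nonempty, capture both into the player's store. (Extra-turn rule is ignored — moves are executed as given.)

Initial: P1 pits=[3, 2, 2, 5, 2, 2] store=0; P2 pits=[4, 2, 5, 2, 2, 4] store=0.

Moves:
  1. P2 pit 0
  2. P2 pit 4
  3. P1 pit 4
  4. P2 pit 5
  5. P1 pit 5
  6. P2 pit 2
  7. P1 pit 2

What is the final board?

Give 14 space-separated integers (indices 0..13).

Move 1: P2 pit0 -> P1=[3,2,2,5,2,2](0) P2=[0,3,6,3,3,4](0)
Move 2: P2 pit4 -> P1=[4,2,2,5,2,2](0) P2=[0,3,6,3,0,5](1)
Move 3: P1 pit4 -> P1=[4,2,2,5,0,3](1) P2=[0,3,6,3,0,5](1)
Move 4: P2 pit5 -> P1=[5,3,3,6,0,3](1) P2=[0,3,6,3,0,0](2)
Move 5: P1 pit5 -> P1=[5,3,3,6,0,0](2) P2=[1,4,6,3,0,0](2)
Move 6: P2 pit2 -> P1=[6,4,3,6,0,0](2) P2=[1,4,0,4,1,1](3)
Move 7: P1 pit2 -> P1=[6,4,0,7,1,0](4) P2=[0,4,0,4,1,1](3)

Answer: 6 4 0 7 1 0 4 0 4 0 4 1 1 3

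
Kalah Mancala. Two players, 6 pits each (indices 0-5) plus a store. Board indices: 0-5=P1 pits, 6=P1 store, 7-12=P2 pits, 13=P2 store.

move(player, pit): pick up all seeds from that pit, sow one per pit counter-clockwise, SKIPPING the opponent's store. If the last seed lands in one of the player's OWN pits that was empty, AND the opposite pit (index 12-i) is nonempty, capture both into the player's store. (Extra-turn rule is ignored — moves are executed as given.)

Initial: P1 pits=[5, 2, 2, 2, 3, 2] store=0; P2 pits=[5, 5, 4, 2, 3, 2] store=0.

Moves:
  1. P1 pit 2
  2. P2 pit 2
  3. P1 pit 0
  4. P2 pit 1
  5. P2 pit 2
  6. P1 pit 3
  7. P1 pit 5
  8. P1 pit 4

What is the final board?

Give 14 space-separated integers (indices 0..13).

Move 1: P1 pit2 -> P1=[5,2,0,3,4,2](0) P2=[5,5,4,2,3,2](0)
Move 2: P2 pit2 -> P1=[5,2,0,3,4,2](0) P2=[5,5,0,3,4,3](1)
Move 3: P1 pit0 -> P1=[0,3,1,4,5,3](0) P2=[5,5,0,3,4,3](1)
Move 4: P2 pit1 -> P1=[0,3,1,4,5,3](0) P2=[5,0,1,4,5,4](2)
Move 5: P2 pit2 -> P1=[0,3,1,4,5,3](0) P2=[5,0,0,5,5,4](2)
Move 6: P1 pit3 -> P1=[0,3,1,0,6,4](1) P2=[6,0,0,5,5,4](2)
Move 7: P1 pit5 -> P1=[0,3,1,0,6,0](2) P2=[7,1,1,5,5,4](2)
Move 8: P1 pit4 -> P1=[0,3,1,0,0,1](3) P2=[8,2,2,6,5,4](2)

Answer: 0 3 1 0 0 1 3 8 2 2 6 5 4 2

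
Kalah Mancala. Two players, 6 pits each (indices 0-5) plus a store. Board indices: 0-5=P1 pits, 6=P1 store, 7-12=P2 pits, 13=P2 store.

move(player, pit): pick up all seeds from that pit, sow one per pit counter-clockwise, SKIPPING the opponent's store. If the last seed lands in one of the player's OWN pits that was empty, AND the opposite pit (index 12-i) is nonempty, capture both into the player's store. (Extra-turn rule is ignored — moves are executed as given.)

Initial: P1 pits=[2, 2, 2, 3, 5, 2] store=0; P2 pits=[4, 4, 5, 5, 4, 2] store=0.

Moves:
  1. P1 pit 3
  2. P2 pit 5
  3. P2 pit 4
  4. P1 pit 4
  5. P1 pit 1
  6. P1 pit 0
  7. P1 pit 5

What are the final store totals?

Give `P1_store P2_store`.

Answer: 9 2

Derivation:
Move 1: P1 pit3 -> P1=[2,2,2,0,6,3](1) P2=[4,4,5,5,4,2](0)
Move 2: P2 pit5 -> P1=[3,2,2,0,6,3](1) P2=[4,4,5,5,4,0](1)
Move 3: P2 pit4 -> P1=[4,3,2,0,6,3](1) P2=[4,4,5,5,0,1](2)
Move 4: P1 pit4 -> P1=[4,3,2,0,0,4](2) P2=[5,5,6,6,0,1](2)
Move 5: P1 pit1 -> P1=[4,0,3,1,0,4](8) P2=[5,0,6,6,0,1](2)
Move 6: P1 pit0 -> P1=[0,1,4,2,1,4](8) P2=[5,0,6,6,0,1](2)
Move 7: P1 pit5 -> P1=[0,1,4,2,1,0](9) P2=[6,1,7,6,0,1](2)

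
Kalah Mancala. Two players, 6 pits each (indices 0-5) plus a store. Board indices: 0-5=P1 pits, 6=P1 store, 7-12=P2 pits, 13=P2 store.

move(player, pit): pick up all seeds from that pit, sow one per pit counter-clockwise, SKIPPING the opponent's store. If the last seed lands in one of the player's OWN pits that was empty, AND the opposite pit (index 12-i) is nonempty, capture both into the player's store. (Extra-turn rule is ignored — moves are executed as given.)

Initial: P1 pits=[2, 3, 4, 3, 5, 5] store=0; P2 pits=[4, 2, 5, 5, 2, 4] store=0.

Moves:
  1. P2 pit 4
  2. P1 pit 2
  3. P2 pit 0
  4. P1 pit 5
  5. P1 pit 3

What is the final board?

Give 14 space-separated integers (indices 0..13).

Move 1: P2 pit4 -> P1=[2,3,4,3,5,5](0) P2=[4,2,5,5,0,5](1)
Move 2: P1 pit2 -> P1=[2,3,0,4,6,6](1) P2=[4,2,5,5,0,5](1)
Move 3: P2 pit0 -> P1=[2,0,0,4,6,6](1) P2=[0,3,6,6,0,5](5)
Move 4: P1 pit5 -> P1=[2,0,0,4,6,0](2) P2=[1,4,7,7,1,5](5)
Move 5: P1 pit3 -> P1=[2,0,0,0,7,1](3) P2=[2,4,7,7,1,5](5)

Answer: 2 0 0 0 7 1 3 2 4 7 7 1 5 5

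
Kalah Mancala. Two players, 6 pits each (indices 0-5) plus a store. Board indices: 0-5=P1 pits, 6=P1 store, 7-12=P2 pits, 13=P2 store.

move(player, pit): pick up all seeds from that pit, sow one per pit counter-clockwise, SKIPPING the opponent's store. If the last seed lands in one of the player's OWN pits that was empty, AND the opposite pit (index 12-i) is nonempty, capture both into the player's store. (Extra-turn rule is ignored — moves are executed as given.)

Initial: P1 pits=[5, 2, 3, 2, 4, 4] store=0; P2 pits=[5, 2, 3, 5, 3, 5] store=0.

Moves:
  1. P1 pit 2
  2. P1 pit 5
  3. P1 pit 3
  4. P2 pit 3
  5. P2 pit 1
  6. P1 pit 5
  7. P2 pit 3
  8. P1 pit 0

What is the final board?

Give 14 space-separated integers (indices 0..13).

Move 1: P1 pit2 -> P1=[5,2,0,3,5,5](0) P2=[5,2,3,5,3,5](0)
Move 2: P1 pit5 -> P1=[5,2,0,3,5,0](1) P2=[6,3,4,6,3,5](0)
Move 3: P1 pit3 -> P1=[5,2,0,0,6,1](2) P2=[6,3,4,6,3,5](0)
Move 4: P2 pit3 -> P1=[6,3,1,0,6,1](2) P2=[6,3,4,0,4,6](1)
Move 5: P2 pit1 -> P1=[6,3,1,0,6,1](2) P2=[6,0,5,1,5,6](1)
Move 6: P1 pit5 -> P1=[6,3,1,0,6,0](3) P2=[6,0,5,1,5,6](1)
Move 7: P2 pit3 -> P1=[6,3,1,0,6,0](3) P2=[6,0,5,0,6,6](1)
Move 8: P1 pit0 -> P1=[0,4,2,1,7,1](4) P2=[6,0,5,0,6,6](1)

Answer: 0 4 2 1 7 1 4 6 0 5 0 6 6 1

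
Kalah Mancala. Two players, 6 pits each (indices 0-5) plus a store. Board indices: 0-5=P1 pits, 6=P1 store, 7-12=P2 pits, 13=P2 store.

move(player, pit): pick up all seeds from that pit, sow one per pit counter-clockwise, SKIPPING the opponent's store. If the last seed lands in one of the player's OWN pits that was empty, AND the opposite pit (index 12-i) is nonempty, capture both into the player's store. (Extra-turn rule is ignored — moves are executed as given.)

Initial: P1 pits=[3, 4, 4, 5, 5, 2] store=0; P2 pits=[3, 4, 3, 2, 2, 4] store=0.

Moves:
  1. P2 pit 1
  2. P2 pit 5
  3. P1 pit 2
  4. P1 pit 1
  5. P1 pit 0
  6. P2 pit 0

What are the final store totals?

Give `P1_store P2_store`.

Move 1: P2 pit1 -> P1=[3,4,4,5,5,2](0) P2=[3,0,4,3,3,5](0)
Move 2: P2 pit5 -> P1=[4,5,5,6,5,2](0) P2=[3,0,4,3,3,0](1)
Move 3: P1 pit2 -> P1=[4,5,0,7,6,3](1) P2=[4,0,4,3,3,0](1)
Move 4: P1 pit1 -> P1=[4,0,1,8,7,4](2) P2=[4,0,4,3,3,0](1)
Move 5: P1 pit0 -> P1=[0,1,2,9,8,4](2) P2=[4,0,4,3,3,0](1)
Move 6: P2 pit0 -> P1=[0,1,2,9,8,4](2) P2=[0,1,5,4,4,0](1)

Answer: 2 1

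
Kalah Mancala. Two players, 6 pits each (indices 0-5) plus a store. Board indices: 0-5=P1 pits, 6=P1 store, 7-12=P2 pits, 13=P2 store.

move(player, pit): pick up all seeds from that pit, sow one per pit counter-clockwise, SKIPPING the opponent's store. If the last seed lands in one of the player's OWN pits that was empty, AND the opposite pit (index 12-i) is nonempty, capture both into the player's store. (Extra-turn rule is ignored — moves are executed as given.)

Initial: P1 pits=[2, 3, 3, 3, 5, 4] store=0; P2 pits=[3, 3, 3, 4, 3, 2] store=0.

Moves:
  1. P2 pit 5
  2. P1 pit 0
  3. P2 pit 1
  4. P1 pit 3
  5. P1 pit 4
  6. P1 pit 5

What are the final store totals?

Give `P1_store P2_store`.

Move 1: P2 pit5 -> P1=[3,3,3,3,5,4](0) P2=[3,3,3,4,3,0](1)
Move 2: P1 pit0 -> P1=[0,4,4,4,5,4](0) P2=[3,3,3,4,3,0](1)
Move 3: P2 pit1 -> P1=[0,4,4,4,5,4](0) P2=[3,0,4,5,4,0](1)
Move 4: P1 pit3 -> P1=[0,4,4,0,6,5](1) P2=[4,0,4,5,4,0](1)
Move 5: P1 pit4 -> P1=[0,4,4,0,0,6](2) P2=[5,1,5,6,4,0](1)
Move 6: P1 pit5 -> P1=[0,4,4,0,0,0](3) P2=[6,2,6,7,5,0](1)

Answer: 3 1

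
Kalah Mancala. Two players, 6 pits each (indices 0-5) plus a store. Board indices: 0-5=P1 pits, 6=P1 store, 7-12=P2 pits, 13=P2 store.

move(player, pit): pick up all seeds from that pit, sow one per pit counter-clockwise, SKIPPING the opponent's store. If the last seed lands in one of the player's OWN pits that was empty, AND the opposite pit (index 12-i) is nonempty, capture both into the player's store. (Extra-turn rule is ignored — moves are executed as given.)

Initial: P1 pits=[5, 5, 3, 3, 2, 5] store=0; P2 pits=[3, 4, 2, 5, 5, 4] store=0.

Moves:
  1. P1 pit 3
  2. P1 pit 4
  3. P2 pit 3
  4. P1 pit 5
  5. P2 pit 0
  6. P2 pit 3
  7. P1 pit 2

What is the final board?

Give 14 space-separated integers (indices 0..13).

Answer: 6 6 0 1 1 1 3 0 6 4 0 9 8 1

Derivation:
Move 1: P1 pit3 -> P1=[5,5,3,0,3,6](1) P2=[3,4,2,5,5,4](0)
Move 2: P1 pit4 -> P1=[5,5,3,0,0,7](2) P2=[4,4,2,5,5,4](0)
Move 3: P2 pit3 -> P1=[6,6,3,0,0,7](2) P2=[4,4,2,0,6,5](1)
Move 4: P1 pit5 -> P1=[6,6,3,0,0,0](3) P2=[5,5,3,1,7,6](1)
Move 5: P2 pit0 -> P1=[6,6,3,0,0,0](3) P2=[0,6,4,2,8,7](1)
Move 6: P2 pit3 -> P1=[6,6,3,0,0,0](3) P2=[0,6,4,0,9,8](1)
Move 7: P1 pit2 -> P1=[6,6,0,1,1,1](3) P2=[0,6,4,0,9,8](1)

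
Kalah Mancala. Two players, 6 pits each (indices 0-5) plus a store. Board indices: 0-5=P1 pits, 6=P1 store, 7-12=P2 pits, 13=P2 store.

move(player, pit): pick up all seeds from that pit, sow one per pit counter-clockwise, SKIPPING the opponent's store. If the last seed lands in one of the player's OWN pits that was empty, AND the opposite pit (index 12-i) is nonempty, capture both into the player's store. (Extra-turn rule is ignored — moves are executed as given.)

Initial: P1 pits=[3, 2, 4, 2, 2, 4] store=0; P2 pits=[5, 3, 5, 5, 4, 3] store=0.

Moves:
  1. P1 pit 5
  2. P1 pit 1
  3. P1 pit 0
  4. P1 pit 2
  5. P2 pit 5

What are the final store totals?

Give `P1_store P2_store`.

Answer: 2 1

Derivation:
Move 1: P1 pit5 -> P1=[3,2,4,2,2,0](1) P2=[6,4,6,5,4,3](0)
Move 2: P1 pit1 -> P1=[3,0,5,3,2,0](1) P2=[6,4,6,5,4,3](0)
Move 3: P1 pit0 -> P1=[0,1,6,4,2,0](1) P2=[6,4,6,5,4,3](0)
Move 4: P1 pit2 -> P1=[0,1,0,5,3,1](2) P2=[7,5,6,5,4,3](0)
Move 5: P2 pit5 -> P1=[1,2,0,5,3,1](2) P2=[7,5,6,5,4,0](1)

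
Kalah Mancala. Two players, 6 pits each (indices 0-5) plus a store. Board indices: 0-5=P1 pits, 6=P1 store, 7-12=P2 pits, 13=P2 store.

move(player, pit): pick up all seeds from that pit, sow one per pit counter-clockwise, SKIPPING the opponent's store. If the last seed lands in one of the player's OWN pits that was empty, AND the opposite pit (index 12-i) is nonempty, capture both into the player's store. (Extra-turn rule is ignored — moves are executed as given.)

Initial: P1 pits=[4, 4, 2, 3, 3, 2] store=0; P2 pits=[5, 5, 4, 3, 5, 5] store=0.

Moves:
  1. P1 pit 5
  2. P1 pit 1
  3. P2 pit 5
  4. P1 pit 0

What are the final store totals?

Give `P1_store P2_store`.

Move 1: P1 pit5 -> P1=[4,4,2,3,3,0](1) P2=[6,5,4,3,5,5](0)
Move 2: P1 pit1 -> P1=[4,0,3,4,4,0](8) P2=[0,5,4,3,5,5](0)
Move 3: P2 pit5 -> P1=[5,1,4,5,4,0](8) P2=[0,5,4,3,5,0](1)
Move 4: P1 pit0 -> P1=[0,2,5,6,5,1](8) P2=[0,5,4,3,5,0](1)

Answer: 8 1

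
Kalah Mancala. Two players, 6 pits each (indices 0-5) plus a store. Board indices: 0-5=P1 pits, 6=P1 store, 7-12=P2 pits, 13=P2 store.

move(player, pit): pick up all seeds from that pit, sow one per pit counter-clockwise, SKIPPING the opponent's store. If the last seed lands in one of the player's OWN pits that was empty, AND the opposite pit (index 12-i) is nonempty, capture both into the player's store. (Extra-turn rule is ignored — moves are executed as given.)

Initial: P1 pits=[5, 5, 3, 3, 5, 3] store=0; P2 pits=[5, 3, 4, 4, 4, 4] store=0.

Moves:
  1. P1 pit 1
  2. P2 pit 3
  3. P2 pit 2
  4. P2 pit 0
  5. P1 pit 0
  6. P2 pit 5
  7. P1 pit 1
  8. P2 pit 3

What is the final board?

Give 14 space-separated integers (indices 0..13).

Move 1: P1 pit1 -> P1=[5,0,4,4,6,4](1) P2=[5,3,4,4,4,4](0)
Move 2: P2 pit3 -> P1=[6,0,4,4,6,4](1) P2=[5,3,4,0,5,5](1)
Move 3: P2 pit2 -> P1=[6,0,4,4,6,4](1) P2=[5,3,0,1,6,6](2)
Move 4: P2 pit0 -> P1=[6,0,4,4,6,4](1) P2=[0,4,1,2,7,7](2)
Move 5: P1 pit0 -> P1=[0,1,5,5,7,5](2) P2=[0,4,1,2,7,7](2)
Move 6: P2 pit5 -> P1=[1,2,6,6,8,6](2) P2=[0,4,1,2,7,0](3)
Move 7: P1 pit1 -> P1=[1,0,7,7,8,6](2) P2=[0,4,1,2,7,0](3)
Move 8: P2 pit3 -> P1=[0,0,7,7,8,6](2) P2=[0,4,1,0,8,0](5)

Answer: 0 0 7 7 8 6 2 0 4 1 0 8 0 5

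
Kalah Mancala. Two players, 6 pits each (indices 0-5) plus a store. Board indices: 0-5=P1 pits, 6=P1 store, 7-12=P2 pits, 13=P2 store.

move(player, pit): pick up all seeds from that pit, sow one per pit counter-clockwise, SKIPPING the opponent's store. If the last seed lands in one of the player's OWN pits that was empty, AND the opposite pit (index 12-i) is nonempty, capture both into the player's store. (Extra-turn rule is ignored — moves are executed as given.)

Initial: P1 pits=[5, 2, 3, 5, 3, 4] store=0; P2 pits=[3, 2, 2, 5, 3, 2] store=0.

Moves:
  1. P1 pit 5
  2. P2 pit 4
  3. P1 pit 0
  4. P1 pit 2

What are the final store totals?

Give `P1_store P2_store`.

Answer: 3 1

Derivation:
Move 1: P1 pit5 -> P1=[5,2,3,5,3,0](1) P2=[4,3,3,5,3,2](0)
Move 2: P2 pit4 -> P1=[6,2,3,5,3,0](1) P2=[4,3,3,5,0,3](1)
Move 3: P1 pit0 -> P1=[0,3,4,6,4,1](2) P2=[4,3,3,5,0,3](1)
Move 4: P1 pit2 -> P1=[0,3,0,7,5,2](3) P2=[4,3,3,5,0,3](1)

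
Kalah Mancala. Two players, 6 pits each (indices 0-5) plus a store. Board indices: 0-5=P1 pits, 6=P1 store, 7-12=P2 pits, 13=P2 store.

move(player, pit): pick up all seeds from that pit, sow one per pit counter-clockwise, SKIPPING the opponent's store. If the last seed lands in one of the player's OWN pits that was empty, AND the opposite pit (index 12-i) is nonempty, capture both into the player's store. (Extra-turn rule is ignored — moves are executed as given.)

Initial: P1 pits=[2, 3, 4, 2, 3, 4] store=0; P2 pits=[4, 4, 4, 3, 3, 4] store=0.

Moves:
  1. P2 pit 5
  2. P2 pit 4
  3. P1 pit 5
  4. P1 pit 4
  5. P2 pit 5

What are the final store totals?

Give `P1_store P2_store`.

Answer: 2 3

Derivation:
Move 1: P2 pit5 -> P1=[3,4,5,2,3,4](0) P2=[4,4,4,3,3,0](1)
Move 2: P2 pit4 -> P1=[4,4,5,2,3,4](0) P2=[4,4,4,3,0,1](2)
Move 3: P1 pit5 -> P1=[4,4,5,2,3,0](1) P2=[5,5,5,3,0,1](2)
Move 4: P1 pit4 -> P1=[4,4,5,2,0,1](2) P2=[6,5,5,3,0,1](2)
Move 5: P2 pit5 -> P1=[4,4,5,2,0,1](2) P2=[6,5,5,3,0,0](3)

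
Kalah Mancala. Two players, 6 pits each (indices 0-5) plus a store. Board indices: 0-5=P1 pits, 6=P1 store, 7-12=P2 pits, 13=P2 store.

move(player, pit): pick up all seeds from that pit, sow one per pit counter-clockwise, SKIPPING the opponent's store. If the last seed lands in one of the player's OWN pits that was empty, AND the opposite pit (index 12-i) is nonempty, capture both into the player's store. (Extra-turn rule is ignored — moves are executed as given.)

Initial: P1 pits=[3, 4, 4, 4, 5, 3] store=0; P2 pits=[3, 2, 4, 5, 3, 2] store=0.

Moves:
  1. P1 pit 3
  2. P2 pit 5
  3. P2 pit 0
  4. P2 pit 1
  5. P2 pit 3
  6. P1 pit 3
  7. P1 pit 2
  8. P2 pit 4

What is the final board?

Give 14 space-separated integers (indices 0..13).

Move 1: P1 pit3 -> P1=[3,4,4,0,6,4](1) P2=[4,2,4,5,3,2](0)
Move 2: P2 pit5 -> P1=[4,4,4,0,6,4](1) P2=[4,2,4,5,3,0](1)
Move 3: P2 pit0 -> P1=[4,4,4,0,6,4](1) P2=[0,3,5,6,4,0](1)
Move 4: P2 pit1 -> P1=[4,4,4,0,6,4](1) P2=[0,0,6,7,5,0](1)
Move 5: P2 pit3 -> P1=[5,5,5,1,6,4](1) P2=[0,0,6,0,6,1](2)
Move 6: P1 pit3 -> P1=[5,5,5,0,7,4](1) P2=[0,0,6,0,6,1](2)
Move 7: P1 pit2 -> P1=[5,5,0,1,8,5](2) P2=[1,0,6,0,6,1](2)
Move 8: P2 pit4 -> P1=[6,6,1,2,8,5](2) P2=[1,0,6,0,0,2](3)

Answer: 6 6 1 2 8 5 2 1 0 6 0 0 2 3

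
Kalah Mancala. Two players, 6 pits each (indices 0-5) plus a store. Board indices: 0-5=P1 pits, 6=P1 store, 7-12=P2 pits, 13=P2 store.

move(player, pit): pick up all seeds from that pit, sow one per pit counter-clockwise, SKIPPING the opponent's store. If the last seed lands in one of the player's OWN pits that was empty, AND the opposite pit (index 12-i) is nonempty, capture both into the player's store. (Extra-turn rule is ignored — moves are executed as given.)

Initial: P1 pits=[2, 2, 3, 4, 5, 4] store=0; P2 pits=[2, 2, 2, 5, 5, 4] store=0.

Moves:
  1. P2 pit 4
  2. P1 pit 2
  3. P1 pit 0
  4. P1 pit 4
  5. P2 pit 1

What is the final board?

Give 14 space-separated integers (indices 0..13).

Answer: 0 0 1 6 0 6 2 3 0 4 7 0 5 6

Derivation:
Move 1: P2 pit4 -> P1=[3,3,4,4,5,4](0) P2=[2,2,2,5,0,5](1)
Move 2: P1 pit2 -> P1=[3,3,0,5,6,5](1) P2=[2,2,2,5,0,5](1)
Move 3: P1 pit0 -> P1=[0,4,1,6,6,5](1) P2=[2,2,2,5,0,5](1)
Move 4: P1 pit4 -> P1=[0,4,1,6,0,6](2) P2=[3,3,3,6,0,5](1)
Move 5: P2 pit1 -> P1=[0,0,1,6,0,6](2) P2=[3,0,4,7,0,5](6)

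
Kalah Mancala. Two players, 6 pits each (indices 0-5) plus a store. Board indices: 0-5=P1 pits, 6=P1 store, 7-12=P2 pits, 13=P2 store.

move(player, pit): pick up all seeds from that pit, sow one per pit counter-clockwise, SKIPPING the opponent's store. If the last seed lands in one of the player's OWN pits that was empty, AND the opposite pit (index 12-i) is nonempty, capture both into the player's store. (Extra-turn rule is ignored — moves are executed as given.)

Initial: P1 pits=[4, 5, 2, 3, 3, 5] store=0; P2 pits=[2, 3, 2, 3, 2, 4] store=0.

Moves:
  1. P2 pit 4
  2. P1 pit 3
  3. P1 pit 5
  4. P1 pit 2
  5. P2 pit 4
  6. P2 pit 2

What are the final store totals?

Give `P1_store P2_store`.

Move 1: P2 pit4 -> P1=[4,5,2,3,3,5](0) P2=[2,3,2,3,0,5](1)
Move 2: P1 pit3 -> P1=[4,5,2,0,4,6](1) P2=[2,3,2,3,0,5](1)
Move 3: P1 pit5 -> P1=[4,5,2,0,4,0](2) P2=[3,4,3,4,1,5](1)
Move 4: P1 pit2 -> P1=[4,5,0,1,5,0](2) P2=[3,4,3,4,1,5](1)
Move 5: P2 pit4 -> P1=[4,5,0,1,5,0](2) P2=[3,4,3,4,0,6](1)
Move 6: P2 pit2 -> P1=[4,5,0,1,5,0](2) P2=[3,4,0,5,1,7](1)

Answer: 2 1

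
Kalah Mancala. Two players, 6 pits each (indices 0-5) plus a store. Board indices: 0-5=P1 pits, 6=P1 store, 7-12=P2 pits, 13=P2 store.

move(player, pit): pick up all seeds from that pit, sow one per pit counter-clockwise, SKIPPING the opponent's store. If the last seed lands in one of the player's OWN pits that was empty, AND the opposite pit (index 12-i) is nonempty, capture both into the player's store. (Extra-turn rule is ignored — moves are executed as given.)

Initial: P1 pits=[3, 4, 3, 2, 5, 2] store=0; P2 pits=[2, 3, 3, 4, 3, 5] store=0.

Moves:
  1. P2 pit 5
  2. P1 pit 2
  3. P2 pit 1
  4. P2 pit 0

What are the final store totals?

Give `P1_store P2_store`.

Move 1: P2 pit5 -> P1=[4,5,4,3,5,2](0) P2=[2,3,3,4,3,0](1)
Move 2: P1 pit2 -> P1=[4,5,0,4,6,3](1) P2=[2,3,3,4,3,0](1)
Move 3: P2 pit1 -> P1=[4,5,0,4,6,3](1) P2=[2,0,4,5,4,0](1)
Move 4: P2 pit0 -> P1=[4,5,0,4,6,3](1) P2=[0,1,5,5,4,0](1)

Answer: 1 1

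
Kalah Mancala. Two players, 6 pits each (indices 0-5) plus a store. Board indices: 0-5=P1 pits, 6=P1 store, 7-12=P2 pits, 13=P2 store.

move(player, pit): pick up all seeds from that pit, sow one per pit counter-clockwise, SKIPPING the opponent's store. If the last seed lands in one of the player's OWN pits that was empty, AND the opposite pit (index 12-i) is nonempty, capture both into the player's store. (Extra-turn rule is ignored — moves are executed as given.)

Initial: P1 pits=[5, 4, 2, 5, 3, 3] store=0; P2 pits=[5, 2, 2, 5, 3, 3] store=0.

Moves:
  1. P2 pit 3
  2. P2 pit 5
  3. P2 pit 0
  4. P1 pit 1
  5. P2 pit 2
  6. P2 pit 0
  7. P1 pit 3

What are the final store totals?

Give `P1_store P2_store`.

Move 1: P2 pit3 -> P1=[6,5,2,5,3,3](0) P2=[5,2,2,0,4,4](1)
Move 2: P2 pit5 -> P1=[7,6,3,5,3,3](0) P2=[5,2,2,0,4,0](2)
Move 3: P2 pit0 -> P1=[0,6,3,5,3,3](0) P2=[0,3,3,1,5,0](10)
Move 4: P1 pit1 -> P1=[0,0,4,6,4,4](1) P2=[1,3,3,1,5,0](10)
Move 5: P2 pit2 -> P1=[0,0,4,6,4,4](1) P2=[1,3,0,2,6,1](10)
Move 6: P2 pit0 -> P1=[0,0,4,6,4,4](1) P2=[0,4,0,2,6,1](10)
Move 7: P1 pit3 -> P1=[0,0,4,0,5,5](2) P2=[1,5,1,2,6,1](10)

Answer: 2 10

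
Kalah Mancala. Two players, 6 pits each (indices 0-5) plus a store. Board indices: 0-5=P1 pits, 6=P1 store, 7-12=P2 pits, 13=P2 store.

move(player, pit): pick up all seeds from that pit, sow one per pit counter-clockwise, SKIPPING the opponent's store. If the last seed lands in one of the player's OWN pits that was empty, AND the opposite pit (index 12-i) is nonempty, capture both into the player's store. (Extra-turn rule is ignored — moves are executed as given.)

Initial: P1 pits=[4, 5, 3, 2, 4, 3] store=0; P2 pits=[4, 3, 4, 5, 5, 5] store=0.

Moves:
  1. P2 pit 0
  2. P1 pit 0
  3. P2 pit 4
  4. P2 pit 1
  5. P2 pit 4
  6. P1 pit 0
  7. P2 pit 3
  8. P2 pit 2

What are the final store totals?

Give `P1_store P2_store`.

Answer: 0 3

Derivation:
Move 1: P2 pit0 -> P1=[4,5,3,2,4,3](0) P2=[0,4,5,6,6,5](0)
Move 2: P1 pit0 -> P1=[0,6,4,3,5,3](0) P2=[0,4,5,6,6,5](0)
Move 3: P2 pit4 -> P1=[1,7,5,4,5,3](0) P2=[0,4,5,6,0,6](1)
Move 4: P2 pit1 -> P1=[1,7,5,4,5,3](0) P2=[0,0,6,7,1,7](1)
Move 5: P2 pit4 -> P1=[1,7,5,4,5,3](0) P2=[0,0,6,7,0,8](1)
Move 6: P1 pit0 -> P1=[0,8,5,4,5,3](0) P2=[0,0,6,7,0,8](1)
Move 7: P2 pit3 -> P1=[1,9,6,5,5,3](0) P2=[0,0,6,0,1,9](2)
Move 8: P2 pit2 -> P1=[2,10,6,5,5,3](0) P2=[0,0,0,1,2,10](3)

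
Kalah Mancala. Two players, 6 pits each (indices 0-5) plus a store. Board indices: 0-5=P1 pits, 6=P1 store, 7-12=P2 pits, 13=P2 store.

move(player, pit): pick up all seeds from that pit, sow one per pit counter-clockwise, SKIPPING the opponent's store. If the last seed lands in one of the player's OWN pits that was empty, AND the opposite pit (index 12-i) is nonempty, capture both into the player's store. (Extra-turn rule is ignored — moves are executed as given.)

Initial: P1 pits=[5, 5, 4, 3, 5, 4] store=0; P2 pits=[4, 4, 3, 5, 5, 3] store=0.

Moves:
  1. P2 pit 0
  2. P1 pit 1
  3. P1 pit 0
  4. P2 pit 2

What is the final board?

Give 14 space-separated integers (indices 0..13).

Move 1: P2 pit0 -> P1=[5,5,4,3,5,4](0) P2=[0,5,4,6,6,3](0)
Move 2: P1 pit1 -> P1=[5,0,5,4,6,5](1) P2=[0,5,4,6,6,3](0)
Move 3: P1 pit0 -> P1=[0,1,6,5,7,6](1) P2=[0,5,4,6,6,3](0)
Move 4: P2 pit2 -> P1=[0,1,6,5,7,6](1) P2=[0,5,0,7,7,4](1)

Answer: 0 1 6 5 7 6 1 0 5 0 7 7 4 1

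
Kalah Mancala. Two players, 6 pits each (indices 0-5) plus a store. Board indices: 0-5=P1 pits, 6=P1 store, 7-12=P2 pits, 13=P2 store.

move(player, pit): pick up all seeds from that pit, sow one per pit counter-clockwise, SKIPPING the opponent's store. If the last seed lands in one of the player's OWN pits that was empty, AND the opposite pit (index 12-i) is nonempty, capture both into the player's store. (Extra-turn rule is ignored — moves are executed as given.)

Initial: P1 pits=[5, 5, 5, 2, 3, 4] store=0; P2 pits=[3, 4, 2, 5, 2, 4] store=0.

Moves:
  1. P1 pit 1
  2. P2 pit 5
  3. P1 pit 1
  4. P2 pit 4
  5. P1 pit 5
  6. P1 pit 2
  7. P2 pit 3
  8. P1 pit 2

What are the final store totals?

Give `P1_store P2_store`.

Answer: 3 3

Derivation:
Move 1: P1 pit1 -> P1=[5,0,6,3,4,5](1) P2=[3,4,2,5,2,4](0)
Move 2: P2 pit5 -> P1=[6,1,7,3,4,5](1) P2=[3,4,2,5,2,0](1)
Move 3: P1 pit1 -> P1=[6,0,8,3,4,5](1) P2=[3,4,2,5,2,0](1)
Move 4: P2 pit4 -> P1=[6,0,8,3,4,5](1) P2=[3,4,2,5,0,1](2)
Move 5: P1 pit5 -> P1=[6,0,8,3,4,0](2) P2=[4,5,3,6,0,1](2)
Move 6: P1 pit2 -> P1=[6,0,0,4,5,1](3) P2=[5,6,4,7,0,1](2)
Move 7: P2 pit3 -> P1=[7,1,1,5,5,1](3) P2=[5,6,4,0,1,2](3)
Move 8: P1 pit2 -> P1=[7,1,0,6,5,1](3) P2=[5,6,4,0,1,2](3)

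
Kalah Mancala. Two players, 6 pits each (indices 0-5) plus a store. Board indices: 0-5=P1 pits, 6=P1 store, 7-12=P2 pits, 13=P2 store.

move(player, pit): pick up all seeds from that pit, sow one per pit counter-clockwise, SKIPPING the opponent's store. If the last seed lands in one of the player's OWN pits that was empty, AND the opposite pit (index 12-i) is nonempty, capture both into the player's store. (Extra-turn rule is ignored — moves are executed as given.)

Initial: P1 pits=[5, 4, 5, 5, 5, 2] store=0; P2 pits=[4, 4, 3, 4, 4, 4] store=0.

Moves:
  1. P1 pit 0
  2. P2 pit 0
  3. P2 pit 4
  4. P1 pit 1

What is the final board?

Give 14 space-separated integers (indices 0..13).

Answer: 1 0 8 7 7 4 1 1 5 4 5 0 5 1

Derivation:
Move 1: P1 pit0 -> P1=[0,5,6,6,6,3](0) P2=[4,4,3,4,4,4](0)
Move 2: P2 pit0 -> P1=[0,5,6,6,6,3](0) P2=[0,5,4,5,5,4](0)
Move 3: P2 pit4 -> P1=[1,6,7,6,6,3](0) P2=[0,5,4,5,0,5](1)
Move 4: P1 pit1 -> P1=[1,0,8,7,7,4](1) P2=[1,5,4,5,0,5](1)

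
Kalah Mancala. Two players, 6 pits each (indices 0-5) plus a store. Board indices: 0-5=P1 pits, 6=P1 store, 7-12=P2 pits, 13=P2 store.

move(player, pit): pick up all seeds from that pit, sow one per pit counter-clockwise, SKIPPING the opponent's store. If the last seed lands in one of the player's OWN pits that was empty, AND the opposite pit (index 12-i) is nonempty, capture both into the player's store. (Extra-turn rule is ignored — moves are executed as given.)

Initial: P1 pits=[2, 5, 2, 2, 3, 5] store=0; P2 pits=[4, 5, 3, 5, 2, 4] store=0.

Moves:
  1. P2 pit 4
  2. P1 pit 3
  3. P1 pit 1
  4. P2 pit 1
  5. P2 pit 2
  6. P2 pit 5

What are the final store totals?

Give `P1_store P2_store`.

Move 1: P2 pit4 -> P1=[2,5,2,2,3,5](0) P2=[4,5,3,5,0,5](1)
Move 2: P1 pit3 -> P1=[2,5,2,0,4,6](0) P2=[4,5,3,5,0,5](1)
Move 3: P1 pit1 -> P1=[2,0,3,1,5,7](1) P2=[4,5,3,5,0,5](1)
Move 4: P2 pit1 -> P1=[2,0,3,1,5,7](1) P2=[4,0,4,6,1,6](2)
Move 5: P2 pit2 -> P1=[2,0,3,1,5,7](1) P2=[4,0,0,7,2,7](3)
Move 6: P2 pit5 -> P1=[3,1,4,2,6,8](1) P2=[4,0,0,7,2,0](4)

Answer: 1 4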